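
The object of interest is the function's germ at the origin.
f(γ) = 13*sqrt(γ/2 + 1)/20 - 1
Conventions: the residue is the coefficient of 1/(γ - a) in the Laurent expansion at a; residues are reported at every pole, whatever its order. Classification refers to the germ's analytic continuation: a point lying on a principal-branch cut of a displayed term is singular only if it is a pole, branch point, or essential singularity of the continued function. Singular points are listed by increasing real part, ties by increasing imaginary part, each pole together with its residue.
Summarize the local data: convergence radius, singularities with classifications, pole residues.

Radius of convergence at 0: 2.
At -2: an algebraic (square-root) branch point.

Branch term (13/20)*sqrt(1 - γ/(-2)): its argument vanishes at γ = -2, a square-root branch point, modulus 2.
The radius of convergence is the smallest modulus among the singular points: 2.


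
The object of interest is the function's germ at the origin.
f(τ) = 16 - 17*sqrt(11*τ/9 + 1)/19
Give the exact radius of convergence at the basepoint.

The radius of convergence is 9/11.

Branch term (-17/19)*sqrt(1 - τ/(-9/11)): its argument vanishes at τ = -9/11, a square-root branch point, modulus 9/11.
The radius of convergence is the smallest modulus among the singular points: 9/11.


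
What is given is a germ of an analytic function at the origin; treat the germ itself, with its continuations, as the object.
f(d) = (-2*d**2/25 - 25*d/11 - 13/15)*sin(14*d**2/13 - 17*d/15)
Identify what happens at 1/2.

There is no denominator, hence no pole anywhere.
The factor sin(14*d**2/13 - 17*d/15) is entire.
So the germ continues analytically to 1/2.

The point is a regular point.


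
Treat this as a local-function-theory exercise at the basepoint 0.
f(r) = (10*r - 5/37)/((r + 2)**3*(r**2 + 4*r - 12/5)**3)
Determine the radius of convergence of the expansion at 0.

The radius of convergence is -2 + (4/5)*sqrt(10).

Denominator factor (r + 2)^3: pole of order 3 at -2, modulus 2.
Denominator factor (r**2 + 4*r - 12/5)^3: discriminant 128/5, real irrational roots -2 + (4/5)*sqrt(10) and -2 - (4/5)*sqrt(10); poles of order 3, moduli -2 + (4/5)*sqrt(10) and 2 + (4/5)*sqrt(10).
The radius of convergence is the smallest modulus among the singular points: -2 + (4/5)*sqrt(10).


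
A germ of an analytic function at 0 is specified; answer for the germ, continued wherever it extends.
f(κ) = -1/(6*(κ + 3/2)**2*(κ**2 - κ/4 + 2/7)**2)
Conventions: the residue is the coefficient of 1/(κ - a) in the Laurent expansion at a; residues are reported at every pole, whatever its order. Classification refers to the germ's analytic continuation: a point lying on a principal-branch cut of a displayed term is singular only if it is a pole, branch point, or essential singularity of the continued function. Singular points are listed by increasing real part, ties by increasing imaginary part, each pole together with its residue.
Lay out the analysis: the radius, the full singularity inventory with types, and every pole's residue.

Radius of convergence at 0: (1/7)*sqrt(14).
At -3/2: a pole of order 2; residue -570752/12992241.
At (1/8) - ((11/56)*sqrt(7))*i: a pole of order 2; residue (285376/12992241) - ((868054208/17292672771)*sqrt(7))*i.
At (1/8) + ((11/56)*sqrt(7))*i: a pole of order 2; residue (285376/12992241) + ((868054208/17292672771)*sqrt(7))*i.

Denominator factor (κ + 3/2)^2: pole of order 2 at -3/2, modulus 3/2.
Denominator factor (κ**2 - κ/4 + 2/7)^2: discriminant -121/112, complex-conjugate roots (1/8) + ((11/56)*sqrt(7))*i and (1/8) - ((11/56)*sqrt(7))*i; poles of order 2, moduli (1/7)*sqrt(14) and (1/7)*sqrt(14).
The radius of convergence is the smallest modulus among the singular points: (1/7)*sqrt(14).
At the order-2 pole -3/2 set g(κ) = (κ - (-3/2))^2*f(κ) = -1/(6*(κ**2 - κ/4 + 2/7)**2).
Order-2 pole: residue = g'(a); g'(-3/2) = -570752/12992241, so the residue is -570752/12992241.
The factor κ**2 - κ/4 + 2/7 splits as (κ - a)(κ - a') with a = (1/8) - ((11/56)*sqrt(7))*i, a' = (1/8) + ((11/56)*sqrt(7))*i. At the order-2 pole a set g(κ) = (κ - a)^2*f(κ) = [-1/(6*(κ + 3/2)**2)] / (κ - a')^2.
Order-2 pole: residue = g'(a); g'((1/8) - ((11/56)*sqrt(7))*i) = (285376/12992241) - ((868054208/17292672771)*sqrt(7))*i, so the residue is (285376/12992241) - ((868054208/17292672771)*sqrt(7))*i.
The factor κ**2 - κ/4 + 2/7 splits as (κ - a)(κ - a') with a = (1/8) + ((11/56)*sqrt(7))*i, a' = (1/8) - ((11/56)*sqrt(7))*i. At the order-2 pole a set g(κ) = (κ - a)^2*f(κ) = [-1/(6*(κ + 3/2)**2)] / (κ - a')^2.
Order-2 pole: residue = g'(a); g'((1/8) + ((11/56)*sqrt(7))*i) = (285376/12992241) + ((868054208/17292672771)*sqrt(7))*i, so the residue is (285376/12992241) + ((868054208/17292672771)*sqrt(7))*i.
List the singular points by increasing real part (a conjugate pair: the negative imaginary part first).


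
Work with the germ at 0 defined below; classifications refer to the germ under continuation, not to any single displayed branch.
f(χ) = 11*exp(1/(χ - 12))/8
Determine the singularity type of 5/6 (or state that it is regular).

There is no denominator, hence no pole anywhere.
The essential point of exp(1/(χ - (12))) is 12, not 5/6.
So the germ continues analytically to 5/6.

The point is a regular point.


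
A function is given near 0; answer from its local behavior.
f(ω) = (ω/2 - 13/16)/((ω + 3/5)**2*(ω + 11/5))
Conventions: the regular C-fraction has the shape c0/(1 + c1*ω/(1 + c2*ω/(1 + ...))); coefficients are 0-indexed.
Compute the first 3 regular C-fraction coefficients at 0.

The regular C-fraction coefficients are [-1625/1584, 1889/429, -117161/73671].

Taylor coefficients (expand at 0): a_0 = -1625/1584, a_1 = 236125/52272, a_2 = -3653125/287496.
c0 = a_0 = -1625/1584. Peel one level at a time: if S = 1 + c*ω/S' with S'(0) = 1, then c is the ω-coefficient of S and S' = c*ω/(S - 1).
S_1 = c0/f = 1 + (1889/429)*ω + (10651/1521)*ω^2 + ...; c1 = 1889/429.
S_2 = c1*ω/(S_1 - 1) = 1 + (-117161/73671)*ω + ...; c2 = -117161/73671.


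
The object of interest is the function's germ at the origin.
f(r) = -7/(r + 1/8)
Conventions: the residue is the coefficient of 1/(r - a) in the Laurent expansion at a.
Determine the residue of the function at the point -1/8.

At the order-1 pole -1/8 set g(r) = (r - (-1/8))*f(r) = -7.
Simple pole: residue = g(a) at a = -1/8, which is -7.

The residue is -7.


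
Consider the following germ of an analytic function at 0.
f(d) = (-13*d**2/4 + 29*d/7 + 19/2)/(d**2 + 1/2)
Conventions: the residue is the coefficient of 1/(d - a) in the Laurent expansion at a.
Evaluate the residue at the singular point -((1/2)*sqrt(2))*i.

The residue is (29/14) + ((89/16)*sqrt(2))*i.

The factor d**2 + 1/2 splits as (d - a)(d - a') with a = -((1/2)*sqrt(2))*i, a' = ((1/2)*sqrt(2))*i. At the order-1 pole a set g(d) = (d - a)*f(d) = [-13*d**2/4 + 29*d/7 + 19/2] / (d - a').
Simple pole: residue = g(a) at a = -((1/2)*sqrt(2))*i, which is (29/14) + ((89/16)*sqrt(2))*i.


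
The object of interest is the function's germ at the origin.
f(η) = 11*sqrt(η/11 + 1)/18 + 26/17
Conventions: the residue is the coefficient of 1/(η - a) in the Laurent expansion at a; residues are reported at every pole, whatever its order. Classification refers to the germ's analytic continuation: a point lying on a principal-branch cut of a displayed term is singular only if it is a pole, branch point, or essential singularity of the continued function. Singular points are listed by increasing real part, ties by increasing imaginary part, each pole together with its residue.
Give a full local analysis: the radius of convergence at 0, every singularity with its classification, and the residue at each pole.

Radius of convergence at 0: 11.
At -11: an algebraic (square-root) branch point.

Branch term (11/18)*sqrt(1 - η/(-11)): its argument vanishes at η = -11, a square-root branch point, modulus 11.
The radius of convergence is the smallest modulus among the singular points: 11.


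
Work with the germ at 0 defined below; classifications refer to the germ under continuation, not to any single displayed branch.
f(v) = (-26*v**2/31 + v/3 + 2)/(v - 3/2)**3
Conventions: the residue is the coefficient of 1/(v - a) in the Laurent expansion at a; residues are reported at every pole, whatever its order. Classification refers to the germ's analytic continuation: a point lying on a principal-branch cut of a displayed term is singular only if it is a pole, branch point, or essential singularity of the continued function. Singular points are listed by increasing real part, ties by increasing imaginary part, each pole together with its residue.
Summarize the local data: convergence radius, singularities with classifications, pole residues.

Denominator factor (v - 3/2)^3: pole of order 3 at 3/2, modulus 3/2.
The radius of convergence is the smallest modulus among the singular points: 3/2.
At the order-3 pole 3/2 set g(v) = (v - (3/2))^3*f(v) = -26*v**2/31 + v/3 + 2.
Order-3 pole: residue = g''(a)/2; g''(3/2) = -52/31, so the residue is -26/31.

Radius of convergence at 0: 3/2.
At 3/2: a pole of order 3; residue -26/31.


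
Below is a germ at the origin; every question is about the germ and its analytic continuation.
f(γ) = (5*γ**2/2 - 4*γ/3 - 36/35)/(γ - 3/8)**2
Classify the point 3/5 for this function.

The point is a regular point.

Denominator factors: γ - 3/8 = 9/40 at γ = 3/5 — none vanishes.
So the germ continues analytically to 3/5.


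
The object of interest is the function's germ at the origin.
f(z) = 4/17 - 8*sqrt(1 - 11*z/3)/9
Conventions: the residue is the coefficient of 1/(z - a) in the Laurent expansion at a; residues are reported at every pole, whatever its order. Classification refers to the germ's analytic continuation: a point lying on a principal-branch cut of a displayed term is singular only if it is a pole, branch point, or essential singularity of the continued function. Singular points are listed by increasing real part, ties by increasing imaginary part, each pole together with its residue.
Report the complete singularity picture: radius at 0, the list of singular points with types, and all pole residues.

Radius of convergence at 0: 3/11.
At 3/11: an algebraic (square-root) branch point.

Branch term (-8/9)*sqrt(1 - z/(3/11)): its argument vanishes at z = 3/11, a square-root branch point, modulus 3/11.
The radius of convergence is the smallest modulus among the singular points: 3/11.


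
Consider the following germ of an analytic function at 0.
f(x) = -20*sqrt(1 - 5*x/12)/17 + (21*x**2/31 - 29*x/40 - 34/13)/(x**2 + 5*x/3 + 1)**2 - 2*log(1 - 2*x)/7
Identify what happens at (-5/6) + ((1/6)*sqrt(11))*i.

The point is a pole of order 2.

The denominator factor x**2 + 5*x/3 + 1 vanishes at (-5/6) + ((1/6)*sqrt(11))*i and appears to the power 2; the numerator there equals (-33809/19344) - ((2299/7440)*sqrt(11))*i, nonzero, and no other factor vanishes.
The branch terms are analytic at this point.
Hence a pole whose order is the multiplicity, 2.


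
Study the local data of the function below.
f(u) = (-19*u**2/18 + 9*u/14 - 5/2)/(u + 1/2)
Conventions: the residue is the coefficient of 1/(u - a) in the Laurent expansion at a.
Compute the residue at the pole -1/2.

The residue is -1555/504.

At the order-1 pole -1/2 set g(u) = (u - (-1/2))*f(u) = -19*u**2/18 + 9*u/14 - 5/2.
Simple pole: residue = g(a) at a = -1/2, which is -1555/504.


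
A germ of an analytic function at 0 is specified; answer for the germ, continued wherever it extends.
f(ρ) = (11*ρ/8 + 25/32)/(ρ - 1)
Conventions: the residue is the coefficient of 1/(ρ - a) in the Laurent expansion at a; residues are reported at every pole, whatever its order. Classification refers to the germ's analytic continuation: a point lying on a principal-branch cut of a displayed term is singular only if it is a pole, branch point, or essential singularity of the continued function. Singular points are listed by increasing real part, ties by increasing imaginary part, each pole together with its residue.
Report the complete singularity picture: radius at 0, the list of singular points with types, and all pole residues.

Radius of convergence at 0: 1.
At 1: a pole of order 1; residue 69/32.

Denominator factor (ρ - 1): pole of order 1 at 1, modulus 1.
The radius of convergence is the smallest modulus among the singular points: 1.
At the order-1 pole 1 set g(ρ) = (ρ - (1))*f(ρ) = 11*ρ/8 + 25/32.
Simple pole: residue = g(a) at a = 1, which is 69/32.


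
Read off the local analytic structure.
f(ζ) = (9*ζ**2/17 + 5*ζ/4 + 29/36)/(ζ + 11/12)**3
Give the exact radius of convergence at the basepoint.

Denominator factor (ζ + 11/12)^3: pole of order 3 at -11/12, modulus 11/12.
The radius of convergence is the smallest modulus among the singular points: 11/12.

The radius of convergence is 11/12.


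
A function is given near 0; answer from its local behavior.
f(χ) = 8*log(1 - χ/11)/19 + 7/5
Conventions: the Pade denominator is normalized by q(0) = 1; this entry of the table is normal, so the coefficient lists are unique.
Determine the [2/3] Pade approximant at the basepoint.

The Pade approximant has numerator coefficients [7/5, -247174/1321925, 8313/1530650]; denominator coefficients [1, -1478/13915, 679/306130, 4/1010229].

Taylor coefficients needed (expand at 0): a_0 = 7/5, a_1 = -8/209, a_2 = -4/2299, a_3 = -8/75867, a_4 = -2/278179, a_5 = -8/15299845.
Write the denominator as Q(χ) = 1 + q1*χ + q2*χ^2 + q3*χ^3. Requiring Q*f - P = O(χ^6) with deg P <= 2 kills the coefficients of χ^3..χ^5 in Q*f:
  χ^3: a_3 + q1*a_2 + q2*a_1 + q3*a_0 = 0, i.e. -8/75867 + (-4/2299)*q1 + (-8/209)*q2 + (7/5)*q3 = 0.
  χ^4: a_4 + q1*a_3 + q2*a_2 + q3*a_1 = 0, i.e. -2/278179 + (-8/75867)*q1 + (-4/2299)*q2 + (-8/209)*q3 = 0.
  χ^5: a_5 + q1*a_4 + q2*a_3 + q3*a_2 = 0, i.e. -8/15299845 + (-2/278179)*q1 + (-8/75867)*q2 + (-4/2299)*q3 = 0.
Solving this linear system: q1 = -1478/13915, q2 = 679/306130, q3 = 4/1010229.
The numerator is Q*f truncated at degree 2: P0 = a_0 = 7/5; P1 = a_1 + q1*a_0 = -247174/1321925; P2 = a_2 + q1*a_1 + q2*a_0 = 8313/1530650.


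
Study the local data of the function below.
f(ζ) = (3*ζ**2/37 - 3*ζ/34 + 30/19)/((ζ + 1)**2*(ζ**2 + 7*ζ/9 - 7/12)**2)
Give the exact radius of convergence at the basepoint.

Denominator factor (ζ**2 + 7*ζ/9 - 7/12)^2: discriminant 238/81, real irrational roots -7/18 + (1/18)*sqrt(238) and -7/18 - (1/18)*sqrt(238); poles of order 2, moduli -7/18 + (1/18)*sqrt(238) and 7/18 + (1/18)*sqrt(238).
Denominator factor (ζ + 1)^2: pole of order 2 at -1, modulus 1.
The radius of convergence is the smallest modulus among the singular points: -7/18 + (1/18)*sqrt(238).

The radius of convergence is -7/18 + (1/18)*sqrt(238).


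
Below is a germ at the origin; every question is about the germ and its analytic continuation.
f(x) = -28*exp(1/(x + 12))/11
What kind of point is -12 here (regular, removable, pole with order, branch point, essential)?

The point is an essential singularity.

The exponent 1/(x - (-12)) has a pole at -12, so exp(1/(x - (-12))) takes every nonzero value near it: an essential singularity (not a pole of any order).


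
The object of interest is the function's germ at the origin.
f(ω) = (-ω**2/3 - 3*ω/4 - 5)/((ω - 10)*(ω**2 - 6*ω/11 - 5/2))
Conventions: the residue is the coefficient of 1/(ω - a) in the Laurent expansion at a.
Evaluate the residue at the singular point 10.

At the order-1 pole 10 set g(ω) = (ω - (10))*f(ω) = (-ω**2/3 - 3*ω/4 - 5)/(ω**2 - 6*ω/11 - 5/2).
Simple pole: residue = g(a) at a = 10, which is -121/243.

The residue is -121/243.


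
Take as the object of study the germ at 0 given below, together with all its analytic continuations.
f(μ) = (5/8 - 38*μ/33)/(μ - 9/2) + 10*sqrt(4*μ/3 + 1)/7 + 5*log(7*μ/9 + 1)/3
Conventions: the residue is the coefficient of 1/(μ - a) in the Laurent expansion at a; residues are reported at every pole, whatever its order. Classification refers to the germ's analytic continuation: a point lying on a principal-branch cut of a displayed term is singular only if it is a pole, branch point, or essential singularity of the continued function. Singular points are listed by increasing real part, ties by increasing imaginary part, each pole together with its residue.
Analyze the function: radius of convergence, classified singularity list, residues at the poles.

Radius of convergence at 0: 3/4.
At -9/7: a logarithmic branch point.
At -3/4: an algebraic (square-root) branch point.
At 9/2: a pole of order 1; residue -401/88.

Denominator factor (μ - 9/2): pole of order 1 at 9/2, modulus 9/2.
Branch term (10/7)*sqrt(1 - μ/(-3/4)): its argument vanishes at μ = -3/4, a square-root branch point, modulus 3/4.
Branch term (5/3)*log(1 - μ/(-9/7)): its argument vanishes at μ = -9/7, a logarithmic branch point, modulus 9/7.
The radius of convergence is the smallest modulus among the singular points: 3/4.
The branch terms are analytic at 9/2 and contribute nothing to the residue; only the rational part matters.
At the order-1 pole 9/2 set g(μ) = (μ - (9/2))*(rational part) = 5/8 - 38*μ/33.
Simple pole: residue = g(a) at a = 9/2, which is -401/88.
List the singular points by increasing real part (a conjugate pair: the negative imaginary part first).


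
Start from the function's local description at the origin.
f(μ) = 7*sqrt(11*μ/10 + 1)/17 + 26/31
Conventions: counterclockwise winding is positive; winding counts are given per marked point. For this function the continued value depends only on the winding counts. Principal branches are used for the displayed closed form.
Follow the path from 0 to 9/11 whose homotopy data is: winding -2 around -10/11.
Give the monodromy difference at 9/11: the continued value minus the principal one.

The rational part is single-valued and drops out of the difference; each branch term changes only by its own monodromy.
(7/17)*sqrt(1 - μ/(-10/11)): winding -2 is even, the square root returns to the same sheet, contribution 0.
Summing the contributions at μ = 9/11 gives 0.

Continued minus principal equals 0.


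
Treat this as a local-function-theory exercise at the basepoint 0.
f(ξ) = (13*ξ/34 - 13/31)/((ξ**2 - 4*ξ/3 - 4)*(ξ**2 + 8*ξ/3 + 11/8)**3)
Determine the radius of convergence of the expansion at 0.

Denominator factor (ξ**2 - 4*ξ/3 - 4): discriminant 160/9, real irrational roots 2/3 + (2/3)*sqrt(10) and 2/3 - (2/3)*sqrt(10); poles of order 1, moduli 2/3 + (2/3)*sqrt(10) and -2/3 + (2/3)*sqrt(10).
Denominator factor (ξ**2 + 8*ξ/3 + 11/8)^3: discriminant 29/18, real irrational roots -4/3 + (1/12)*sqrt(58) and -4/3 - (1/12)*sqrt(58); poles of order 3, moduli 4/3 - (1/12)*sqrt(58) and 4/3 + (1/12)*sqrt(58).
The radius of convergence is the smallest modulus among the singular points: 4/3 - (1/12)*sqrt(58).

The radius of convergence is 4/3 - (1/12)*sqrt(58).


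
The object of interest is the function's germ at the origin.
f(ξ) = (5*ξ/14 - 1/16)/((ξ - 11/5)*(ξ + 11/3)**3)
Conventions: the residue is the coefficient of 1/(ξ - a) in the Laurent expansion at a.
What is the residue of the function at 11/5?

At the order-1 pole 11/5 set g(ξ) = (ξ - (11/5))*f(ξ) = (5*ξ/14 - 1/16)/(ξ + 11/3)**3.
Simple pole: residue = g(a) at a = 11/5, which is 273375/76324864.

The residue is 273375/76324864.


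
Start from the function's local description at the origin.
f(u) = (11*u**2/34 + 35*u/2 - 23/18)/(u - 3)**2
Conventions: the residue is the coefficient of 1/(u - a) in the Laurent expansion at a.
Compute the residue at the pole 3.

At the order-2 pole 3 set g(u) = (u - (3))^2*f(u) = 11*u**2/34 + 35*u/2 - 23/18.
Order-2 pole: residue = g'(a); g'(3) = 661/34, so the residue is 661/34.

The residue is 661/34.


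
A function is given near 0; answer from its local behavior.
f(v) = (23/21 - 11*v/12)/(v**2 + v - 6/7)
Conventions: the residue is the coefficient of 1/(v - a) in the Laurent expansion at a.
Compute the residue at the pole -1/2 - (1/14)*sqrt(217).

The factor v**2 + v - 6/7 splits as (v - a)(v - a') with a = -1/2 - (1/14)*sqrt(217), a' = -1/2 + (1/14)*sqrt(217). At the order-1 pole a set g(v) = (v - a)*f(v) = [23/21 - 11*v/12] / (v - a').
Simple pole: residue = g(a) at a = -1/2 - (1/14)*sqrt(217), which is -11/24 - (87/1736)*sqrt(217).

The residue is -11/24 - (87/1736)*sqrt(217).


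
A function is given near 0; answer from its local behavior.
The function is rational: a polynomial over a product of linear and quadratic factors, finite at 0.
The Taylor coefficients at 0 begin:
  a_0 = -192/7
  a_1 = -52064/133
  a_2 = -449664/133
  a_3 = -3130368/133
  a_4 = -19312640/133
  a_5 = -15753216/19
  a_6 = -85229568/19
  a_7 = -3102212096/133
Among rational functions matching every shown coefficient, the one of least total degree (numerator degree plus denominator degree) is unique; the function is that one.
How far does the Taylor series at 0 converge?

No rational of total degree below 4 reproduces all 8 coefficients; solving the [1/3] Pade equations on them gives f(ρ) = (37*ρ/38 + 3/7)/(ρ - 1/4)**3, whose expansion matches every shown term.
Denominator factor (ρ - 1/4)^3: pole of order 3 at 1/4, modulus 1/4.
The radius of convergence is the smallest modulus among the singular points: 1/4.

The radius of convergence is 1/4.


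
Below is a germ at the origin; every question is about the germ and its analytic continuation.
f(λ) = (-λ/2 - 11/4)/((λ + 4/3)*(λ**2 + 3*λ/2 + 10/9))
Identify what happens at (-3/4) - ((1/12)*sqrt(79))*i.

The denominator factor λ**2 + 3*λ/2 + 10/9 vanishes at (-3/4) - ((1/12)*sqrt(79))*i and appears to the power 1; the numerator there equals (-19/8) + ((1/24)*sqrt(79))*i, nonzero, and no other factor vanishes.
Hence a pole whose order is the multiplicity, 1.

The point is a pole of order 1.


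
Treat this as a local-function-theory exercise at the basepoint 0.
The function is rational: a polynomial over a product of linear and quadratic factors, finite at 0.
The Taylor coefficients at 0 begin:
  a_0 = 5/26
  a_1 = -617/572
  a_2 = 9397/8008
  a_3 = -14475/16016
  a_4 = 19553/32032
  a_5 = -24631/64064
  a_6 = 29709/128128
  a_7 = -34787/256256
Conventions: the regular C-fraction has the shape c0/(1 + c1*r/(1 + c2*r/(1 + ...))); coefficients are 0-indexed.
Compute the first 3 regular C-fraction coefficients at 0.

Taylor coefficients (read off): a_0 = 5/26, a_1 = -617/572, a_2 = 9397/8008.
c0 = a_0 = 5/26. Peel one level at a time: if S = 1 + c*r/S' with S'(0) = 1, then c is the r-coefficient of S and S' = c*r/(S - 1).
S_1 = c0/f = 1 + (617/110)*r + (536997/21175)*r^2 + ...; c1 = 617/110.
S_2 = c1*r/(S_1 - 1) = 1 + (-1073994/237545)*r + ...; c2 = -1073994/237545.

The regular C-fraction coefficients are [5/26, 617/110, -1073994/237545].


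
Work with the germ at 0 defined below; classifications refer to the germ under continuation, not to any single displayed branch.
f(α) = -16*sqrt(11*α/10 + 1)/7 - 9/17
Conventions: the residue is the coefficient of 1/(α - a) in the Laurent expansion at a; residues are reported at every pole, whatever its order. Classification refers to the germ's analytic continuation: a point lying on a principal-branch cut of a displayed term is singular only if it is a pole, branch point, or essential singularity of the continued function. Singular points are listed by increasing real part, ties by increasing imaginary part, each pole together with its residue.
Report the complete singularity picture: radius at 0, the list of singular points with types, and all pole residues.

Radius of convergence at 0: 10/11.
At -10/11: an algebraic (square-root) branch point.

Branch term (-16/7)*sqrt(1 - α/(-10/11)): its argument vanishes at α = -10/11, a square-root branch point, modulus 10/11.
The radius of convergence is the smallest modulus among the singular points: 10/11.


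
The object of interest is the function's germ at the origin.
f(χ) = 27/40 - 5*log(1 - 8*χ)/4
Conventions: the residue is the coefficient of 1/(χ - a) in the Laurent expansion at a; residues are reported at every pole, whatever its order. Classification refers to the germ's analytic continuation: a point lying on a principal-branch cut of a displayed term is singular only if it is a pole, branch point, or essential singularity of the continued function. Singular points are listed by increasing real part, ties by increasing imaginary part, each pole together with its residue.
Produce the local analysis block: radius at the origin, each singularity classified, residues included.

Branch term (-5/4)*log(1 - χ/(1/8)): its argument vanishes at χ = 1/8, a logarithmic branch point, modulus 1/8.
The radius of convergence is the smallest modulus among the singular points: 1/8.

Radius of convergence at 0: 1/8.
At 1/8: a logarithmic branch point.


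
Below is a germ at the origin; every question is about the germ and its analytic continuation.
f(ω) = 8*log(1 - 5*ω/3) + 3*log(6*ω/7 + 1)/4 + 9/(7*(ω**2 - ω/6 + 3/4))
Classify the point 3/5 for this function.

The point is a logarithmic branch point.

The term (8)*log(1 - ω/(3/5)) has argument 1 - 3/5/(3/5) = 0 at 3/5: a logarithmic (infinitely-sheeted) branch point; the remaining terms are analytic or single-valued there.


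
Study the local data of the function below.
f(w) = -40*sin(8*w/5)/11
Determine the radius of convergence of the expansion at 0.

The factor sin(8*w/5) is entire and contributes no finite singular point.
The polynomial part has no poles.
No finite singular points: the Taylor series at 0 converges everywhere.

The radius of convergence is infinite.


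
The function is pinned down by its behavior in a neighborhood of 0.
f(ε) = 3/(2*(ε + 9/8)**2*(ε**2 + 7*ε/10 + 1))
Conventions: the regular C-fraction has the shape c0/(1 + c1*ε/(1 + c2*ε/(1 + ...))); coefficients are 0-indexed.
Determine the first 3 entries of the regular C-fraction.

Taylor coefficients (expand at 0): a_0 = 32/27, a_1 = -3568/1215, a_2 = 67064/18225.
c0 = a_0 = 32/27. Peel one level at a time: if S = 1 + c*ε/S' with S'(0) = 1, then c is the ε-coefficient of S and S' = c*ε/(S - 1).
S_1 = c0/f = 1 + (223/90)*ε + (1229/405)*ε^2 + ...; c1 = 223/90.
S_2 = c1*ε/(S_1 - 1) = 1 + (-2458/2007)*ε + ...; c2 = -2458/2007.

The regular C-fraction coefficients are [32/27, 223/90, -2458/2007].


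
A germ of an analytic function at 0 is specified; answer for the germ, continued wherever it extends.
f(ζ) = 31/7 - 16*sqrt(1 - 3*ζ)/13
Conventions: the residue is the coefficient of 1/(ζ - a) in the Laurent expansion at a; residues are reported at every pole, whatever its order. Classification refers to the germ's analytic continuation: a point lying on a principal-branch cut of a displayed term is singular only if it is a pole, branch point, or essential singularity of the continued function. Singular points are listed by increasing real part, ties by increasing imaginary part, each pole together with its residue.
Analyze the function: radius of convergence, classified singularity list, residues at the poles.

Branch term (-16/13)*sqrt(1 - ζ/(1/3)): its argument vanishes at ζ = 1/3, a square-root branch point, modulus 1/3.
The radius of convergence is the smallest modulus among the singular points: 1/3.

Radius of convergence at 0: 1/3.
At 1/3: an algebraic (square-root) branch point.


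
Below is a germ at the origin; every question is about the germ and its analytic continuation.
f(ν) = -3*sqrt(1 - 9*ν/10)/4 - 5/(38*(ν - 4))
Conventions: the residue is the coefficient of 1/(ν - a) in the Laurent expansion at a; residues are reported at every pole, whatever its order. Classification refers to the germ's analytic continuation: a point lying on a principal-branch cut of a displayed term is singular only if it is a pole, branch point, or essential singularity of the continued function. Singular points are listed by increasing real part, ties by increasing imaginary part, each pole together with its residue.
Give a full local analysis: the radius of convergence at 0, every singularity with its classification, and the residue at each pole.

Denominator factor (ν - 4): pole of order 1 at 4, modulus 4.
Branch term (-3/4)*sqrt(1 - ν/(10/9)): its argument vanishes at ν = 10/9, a square-root branch point, modulus 10/9.
The radius of convergence is the smallest modulus among the singular points: 10/9.
The branch term is analytic at 4 and contributes nothing to the residue; only the rational part matters.
At the order-1 pole 4 set g(ν) = (ν - (4))*(rational part) = -5/38.
Simple pole: residue = g(a) at a = 4, which is -5/38.
List the singular points by increasing real part (a conjugate pair: the negative imaginary part first).

Radius of convergence at 0: 10/9.
At 10/9: an algebraic (square-root) branch point.
At 4: a pole of order 1; residue -5/38.


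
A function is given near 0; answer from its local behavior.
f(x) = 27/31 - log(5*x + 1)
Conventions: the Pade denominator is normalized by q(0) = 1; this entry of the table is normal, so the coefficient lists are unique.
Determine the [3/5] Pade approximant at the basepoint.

The Pade approximant has numerator coefficients [27/31, 15000535/5493634, -1849875925/153821752, -30169582375/922930512]; denominator coefficients [1, 1572915/177214, 113103825/4961992, 136736375/9923984, -14008125/4961992, 35630625/19847968].

Taylor coefficients needed (expand at 0): a_0 = 27/31, a_1 = -5, a_2 = 25/2, a_3 = -125/3, a_4 = 625/4, a_5 = -625, a_6 = 15625/6, a_7 = -78125/7, a_8 = 390625/8.
Write the denominator as Q(x) = 1 + q1*x + q2*x^2 + q3*x^3 + q4*x^4 + q5*x^5. Requiring Q*f - P = O(x^9) with deg P <= 3 kills the coefficients of x^4..x^8 in Q*f:
  x^4: a_4 + q1*a_3 + q2*a_2 + q3*a_1 + q4*a_0 = 0, i.e. 625/4 + (-125/3)*q1 + (25/2)*q2 + (-5)*q3 + (27/31)*q4 = 0.
  x^5: a_5 + q1*a_4 + q2*a_3 + q3*a_2 + q4*a_1 + q5*a_0 = 0, i.e. -625 + (625/4)*q1 + (-125/3)*q2 + (25/2)*q3 + (-5)*q4 + (27/31)*q5 = 0.
  x^6: a_6 + q1*a_5 + q2*a_4 + q3*a_3 + q4*a_2 + q5*a_1 = 0, i.e. 15625/6 + (-625)*q1 + (625/4)*q2 + (-125/3)*q3 + (25/2)*q4 + (-5)*q5 = 0.
  x^7: a_7 + q1*a_6 + q2*a_5 + q3*a_4 + q4*a_3 + q5*a_2 = 0, i.e. -78125/7 + (15625/6)*q1 + (-625)*q2 + (625/4)*q3 + (-125/3)*q4 + (25/2)*q5 = 0.
  x^8: a_8 + q1*a_7 + q2*a_6 + q3*a_5 + q4*a_4 + q5*a_3 = 0, i.e. 390625/8 + (-78125/7)*q1 + (15625/6)*q2 + (-625)*q3 + (625/4)*q4 + (-125/3)*q5 = 0.
Solving this linear system: q1 = 1572915/177214, q2 = 113103825/4961992, q3 = 136736375/9923984, q4 = -14008125/4961992, q5 = 35630625/19847968.
The numerator is Q*f truncated at degree 3: P0 = a_0 = 27/31; P1 = a_1 + q1*a_0 = 15000535/5493634; P2 = a_2 + q1*a_1 + q2*a_0 = -1849875925/153821752; P3 = a_3 + q1*a_2 + q2*a_1 + q3*a_0 = -30169582375/922930512.


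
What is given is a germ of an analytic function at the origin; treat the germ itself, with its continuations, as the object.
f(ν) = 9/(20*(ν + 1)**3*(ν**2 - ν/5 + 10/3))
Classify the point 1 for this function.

The point is a regular point.

Denominator factors: ν**2 - ν/5 + 10/3 = 62/15 at ν = 1; ν + 1 = 2 at ν = 1 — none vanishes.
So the germ continues analytically to 1.


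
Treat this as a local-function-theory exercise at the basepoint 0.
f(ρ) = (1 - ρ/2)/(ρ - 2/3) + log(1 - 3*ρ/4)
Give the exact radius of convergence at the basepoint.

Denominator factor (ρ - 2/3): pole of order 1 at 2/3, modulus 2/3.
Branch term (1)*log(1 - ρ/(4/3)): its argument vanishes at ρ = 4/3, a logarithmic branch point, modulus 4/3.
The radius of convergence is the smallest modulus among the singular points: 2/3.

The radius of convergence is 2/3.


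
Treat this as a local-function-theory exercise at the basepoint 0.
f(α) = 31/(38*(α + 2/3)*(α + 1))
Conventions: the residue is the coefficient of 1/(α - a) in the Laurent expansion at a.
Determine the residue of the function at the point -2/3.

At the order-1 pole -2/3 set g(α) = (α - (-2/3))*f(α) = 31/(38*(α + 1)).
Simple pole: residue = g(a) at a = -2/3, which is 93/38.

The residue is 93/38.


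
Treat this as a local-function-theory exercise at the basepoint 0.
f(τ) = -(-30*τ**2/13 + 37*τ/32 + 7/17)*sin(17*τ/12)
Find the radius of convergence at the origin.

The radius of convergence is infinite.

The factor -sin(17*τ/12) is entire and contributes no finite singular point.
The polynomial part has no poles.
No finite singular points: the Taylor series at 0 converges everywhere.


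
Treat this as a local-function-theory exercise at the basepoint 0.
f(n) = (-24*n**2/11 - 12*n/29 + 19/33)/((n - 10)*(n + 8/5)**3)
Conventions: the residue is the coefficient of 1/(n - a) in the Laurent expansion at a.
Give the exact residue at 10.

The residue is -26526125/186722184.

At the order-1 pole 10 set g(n) = (n - (10))*f(n) = (-24*n**2/11 - 12*n/29 + 19/33)/(n + 8/5)**3.
Simple pole: residue = g(a) at a = 10, which is -26526125/186722184.


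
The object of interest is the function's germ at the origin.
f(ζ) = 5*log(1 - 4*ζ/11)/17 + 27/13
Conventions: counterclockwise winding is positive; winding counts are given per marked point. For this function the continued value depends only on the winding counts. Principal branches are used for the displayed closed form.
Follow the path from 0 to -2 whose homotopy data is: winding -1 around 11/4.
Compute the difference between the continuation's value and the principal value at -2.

Continued minus principal equals -(10/17)*pi*i.

The rational part is single-valued and drops out of the difference; each branch term changes only by its own monodromy.
(5/17)*log(1 - ζ/(11/4)): each positive loop around 11/4 adds 2*pi*i to the log, so winding -1 contributes (5/17)*(-1)*2*pi*i = -(10/17)*pi*i.
Summing the contributions at ζ = -2 gives -(10/17)*pi*i.


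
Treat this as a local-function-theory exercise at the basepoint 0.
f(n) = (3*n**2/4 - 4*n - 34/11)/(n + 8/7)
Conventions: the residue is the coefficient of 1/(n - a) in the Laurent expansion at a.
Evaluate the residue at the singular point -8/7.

At the order-1 pole -8/7 set g(n) = (n - (-8/7))*f(n) = 3*n**2/4 - 4*n - 34/11.
Simple pole: residue = g(a) at a = -8/7, which is 1326/539.

The residue is 1326/539.


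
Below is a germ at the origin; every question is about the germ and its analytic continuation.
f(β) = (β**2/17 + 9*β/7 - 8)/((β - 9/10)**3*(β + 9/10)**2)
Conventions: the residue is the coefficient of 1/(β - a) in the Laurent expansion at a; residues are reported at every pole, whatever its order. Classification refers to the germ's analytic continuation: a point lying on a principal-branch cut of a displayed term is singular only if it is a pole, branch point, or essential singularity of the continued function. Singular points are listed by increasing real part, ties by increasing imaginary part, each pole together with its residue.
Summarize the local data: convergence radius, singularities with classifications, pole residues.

Denominator factor (β + 9/10)^2: pole of order 2 at -9/10, modulus 9/10.
Denominator factor (β - 9/10)^3: pole of order 3 at 9/10, modulus 9/10.
The radius of convergence is the smallest modulus among the singular points: 9/10.
At the order-2 pole -9/10 set g(β) = (β - (-9/10))^2*f(β) = (β**2/17 + 9*β/7 - 8)/(β - 9/10)**3.
Order-2 pole: residue = g'(a); g'(-9/10) = 2499475/1041012, so the residue is 2499475/1041012.
At the order-3 pole 9/10 set g(β) = (β - (9/10))^3*f(β) = (β**2/17 + 9*β/7 - 8)/(β + 9/10)**2.
Order-3 pole: residue = g''(a)/2; g''(9/10) = -2499475/520506, so the residue is -2499475/1041012.
List the singular points by increasing real part (a conjugate pair: the negative imaginary part first).

Radius of convergence at 0: 9/10.
At -9/10: a pole of order 2; residue 2499475/1041012.
At 9/10: a pole of order 3; residue -2499475/1041012.


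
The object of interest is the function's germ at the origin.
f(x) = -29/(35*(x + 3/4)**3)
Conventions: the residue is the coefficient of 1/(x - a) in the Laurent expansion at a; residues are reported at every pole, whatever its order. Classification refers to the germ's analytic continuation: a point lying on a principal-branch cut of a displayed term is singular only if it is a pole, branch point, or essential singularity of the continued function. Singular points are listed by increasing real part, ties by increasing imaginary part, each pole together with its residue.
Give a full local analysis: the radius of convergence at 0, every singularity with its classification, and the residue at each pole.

Denominator factor (x + 3/4)^3: pole of order 3 at -3/4, modulus 3/4.
The radius of convergence is the smallest modulus among the singular points: 3/4.
At the order-3 pole -3/4 set g(x) = (x - (-3/4))^3*f(x) = -29/35.
Order-3 pole: residue = g''(a)/2; g''(-3/4) = 0, so the residue is 0.

Radius of convergence at 0: 3/4.
At -3/4: a pole of order 3; residue 0.


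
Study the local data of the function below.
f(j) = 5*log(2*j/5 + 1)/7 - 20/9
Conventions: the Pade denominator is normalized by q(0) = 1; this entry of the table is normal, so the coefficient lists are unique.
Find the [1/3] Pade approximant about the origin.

The Pade approximant has numerator coefficients [-20/9, -3386/5691]; denominator coefficients [1, 537/1355, 171/6775, -3/33875].

Taylor coefficients needed (expand at 0): a_0 = -20/9, a_1 = 2/7, a_2 = -2/35, a_3 = 8/525, a_4 = -4/875.
Write the denominator as Q(j) = 1 + q1*j + q2*j^2 + q3*j^3. Requiring Q*f - P = O(j^5) with deg P <= 1 kills the coefficients of j^2..j^4 in Q*f:
  j^2: a_2 + q1*a_1 + q2*a_0 = 0, i.e. -2/35 + (2/7)*q1 + (-20/9)*q2 = 0.
  j^3: a_3 + q1*a_2 + q2*a_1 + q3*a_0 = 0, i.e. 8/525 + (-2/35)*q1 + (2/7)*q2 + (-20/9)*q3 = 0.
  j^4: a_4 + q1*a_3 + q2*a_2 + q3*a_1 = 0, i.e. -4/875 + (8/525)*q1 + (-2/35)*q2 + (2/7)*q3 = 0.
Solving this linear system: q1 = 537/1355, q2 = 171/6775, q3 = -3/33875.
The numerator is Q*f truncated at degree 1: P0 = a_0 = -20/9; P1 = a_1 + q1*a_0 = -3386/5691.


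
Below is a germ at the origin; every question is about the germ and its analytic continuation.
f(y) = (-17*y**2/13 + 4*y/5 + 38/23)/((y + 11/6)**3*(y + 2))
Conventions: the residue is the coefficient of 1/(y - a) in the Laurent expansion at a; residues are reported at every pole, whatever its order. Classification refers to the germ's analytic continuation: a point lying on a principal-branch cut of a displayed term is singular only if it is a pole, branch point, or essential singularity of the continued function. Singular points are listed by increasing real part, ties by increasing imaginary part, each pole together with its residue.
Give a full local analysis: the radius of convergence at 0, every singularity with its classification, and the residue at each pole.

Radius of convergence at 0: 11/6.
At -2: a pole of order 1; residue 1672272/1495.
At -11/6: a pole of order 3; residue -1672272/1495.

Denominator factor (y + 2): pole of order 1 at -2, modulus 2.
Denominator factor (y + 11/6)^3: pole of order 3 at -11/6, modulus 11/6.
The radius of convergence is the smallest modulus among the singular points: 11/6.
At the order-1 pole -2 set g(y) = (y - (-2))*f(y) = (-17*y**2/13 + 4*y/5 + 38/23)/(y + 11/6)**3.
Simple pole: residue = g(a) at a = -2, which is 1672272/1495.
At the order-3 pole -11/6 set g(y) = (y - (-11/6))^3*f(y) = (-17*y**2/13 + 4*y/5 + 38/23)/(y + 2).
Order-3 pole: residue = g''(a)/2; g''(-11/6) = -3344544/1495, so the residue is -1672272/1495.
List the singular points by increasing real part (a conjugate pair: the negative imaginary part first).


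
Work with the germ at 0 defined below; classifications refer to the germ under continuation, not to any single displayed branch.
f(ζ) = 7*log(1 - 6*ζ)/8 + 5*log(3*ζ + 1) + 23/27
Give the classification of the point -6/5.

The point is a regular point.

There is no denominator, hence no pole anywhere.
Branch term log(1 - ζ/(-1/3)): argument at -6/5 is -13/5, nonzero, so -6/5 is not its branch point (a point on a principal cut is still regular for the continued germ).
Branch term log(1 - ζ/(1/6)): argument at -6/5 is 41/5, nonzero, so -6/5 is not its branch point (a point on a principal cut is still regular for the continued germ).
So the germ continues analytically to -6/5.
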